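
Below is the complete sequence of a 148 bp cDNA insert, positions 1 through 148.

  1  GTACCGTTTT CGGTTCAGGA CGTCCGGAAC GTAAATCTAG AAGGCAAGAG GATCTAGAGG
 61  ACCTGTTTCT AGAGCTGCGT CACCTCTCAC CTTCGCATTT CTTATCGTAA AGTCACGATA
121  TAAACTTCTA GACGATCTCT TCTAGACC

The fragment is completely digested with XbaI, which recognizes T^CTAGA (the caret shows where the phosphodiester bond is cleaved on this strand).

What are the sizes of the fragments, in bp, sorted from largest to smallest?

XbaI sites (TCTAGA) start at positions 36, 53, 68, 127, 141.
XbaI cuts after the first base of each site, so after positions 36, 53, 68, 127, 141.
Linear molecule, 5 cuts → 6 fragments:
  1–36 → 36 bp
  37–53 → 17 bp
  54–68 → 15 bp
  69–127 → 59 bp
  128–141 → 14 bp
  142–148 → 7 bp
Sorted largest to smallest: 59, 36, 17, 15, 14, 7 bp.

59, 36, 17, 15, 14, 7 bp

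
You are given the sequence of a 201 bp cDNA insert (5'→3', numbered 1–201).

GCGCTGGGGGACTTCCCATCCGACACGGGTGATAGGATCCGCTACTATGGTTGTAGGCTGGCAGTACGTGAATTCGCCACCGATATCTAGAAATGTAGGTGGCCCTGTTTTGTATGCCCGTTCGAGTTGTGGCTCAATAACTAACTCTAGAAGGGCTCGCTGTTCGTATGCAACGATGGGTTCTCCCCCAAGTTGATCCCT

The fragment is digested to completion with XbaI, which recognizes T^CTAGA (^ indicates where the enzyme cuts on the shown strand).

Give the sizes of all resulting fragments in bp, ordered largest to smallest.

XbaI sites (TCTAGA) start at positions 86, 146.
XbaI cuts after the first base of each site, so after positions 86, 146.
Linear molecule, 2 cuts → 3 fragments:
  1–86 → 86 bp
  87–146 → 60 bp
  147–201 → 55 bp
Sorted largest to smallest: 86, 60, 55 bp.

86, 60, 55 bp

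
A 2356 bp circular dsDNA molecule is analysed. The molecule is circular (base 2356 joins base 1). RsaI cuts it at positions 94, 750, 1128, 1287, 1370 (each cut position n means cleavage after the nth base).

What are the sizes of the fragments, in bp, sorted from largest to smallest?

1080, 656, 378, 159, 83 bp

Circular molecule, 5 cuts → 5 fragments:
  750 − 94 = 656 bp
  1128 − 750 = 378 bp
  1287 − 1128 = 159 bp
  1370 − 1287 = 83 bp
  wrap: 2356 − 1370 + 94 = 1080 bp
Sorted largest to smallest: 1080, 656, 378, 159, 83 bp.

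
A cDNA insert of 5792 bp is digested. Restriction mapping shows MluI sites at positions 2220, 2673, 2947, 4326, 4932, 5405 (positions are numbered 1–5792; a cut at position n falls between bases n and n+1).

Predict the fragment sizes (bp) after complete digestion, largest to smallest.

2220, 1379, 606, 473, 453, 387, 274 bp

Linear molecule, 6 cuts → 7 fragments:
  2220 − 0 = 2220 bp
  2673 − 2220 = 453 bp
  2947 − 2673 = 274 bp
  4326 − 2947 = 1379 bp
  4932 − 4326 = 606 bp
  5405 − 4932 = 473 bp
  5792 − 5405 = 387 bp
Sorted largest to smallest: 2220, 1379, 606, 473, 453, 387, 274 bp.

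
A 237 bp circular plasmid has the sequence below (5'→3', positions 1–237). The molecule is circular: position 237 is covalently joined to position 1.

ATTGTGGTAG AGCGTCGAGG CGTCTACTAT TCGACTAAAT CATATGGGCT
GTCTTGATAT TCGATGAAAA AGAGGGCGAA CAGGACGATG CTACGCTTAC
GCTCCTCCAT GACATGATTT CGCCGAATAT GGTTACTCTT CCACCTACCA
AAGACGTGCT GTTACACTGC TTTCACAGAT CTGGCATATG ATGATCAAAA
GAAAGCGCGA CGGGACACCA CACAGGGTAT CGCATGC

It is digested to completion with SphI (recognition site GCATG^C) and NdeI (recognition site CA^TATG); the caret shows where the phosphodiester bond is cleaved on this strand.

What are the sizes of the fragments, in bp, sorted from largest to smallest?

144, 50, 43 bp

The SphI site (GCATGC) starts at position 232.
SphI cuts after base 5 of each site (before the last base), so after position 236.
NdeI sites (CATATG) start at positions 41, 185.
NdeI cuts after base 2 of each site, so after positions 42, 186.
Combined cut positions: 42, 186, 236.
Circular molecule, 3 cuts → 3 fragments:
  43–186 → 144 bp
  187–236 → 50 bp
  237–237 then 1–42 → 1 + 42 = 43 bp
Sorted largest to smallest: 144, 50, 43 bp.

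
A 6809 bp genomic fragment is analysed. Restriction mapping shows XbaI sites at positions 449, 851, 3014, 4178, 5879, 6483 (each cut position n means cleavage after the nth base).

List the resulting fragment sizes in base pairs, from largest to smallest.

Linear molecule, 6 cuts → 7 fragments:
  449 − 0 = 449 bp
  851 − 449 = 402 bp
  3014 − 851 = 2163 bp
  4178 − 3014 = 1164 bp
  5879 − 4178 = 1701 bp
  6483 − 5879 = 604 bp
  6809 − 6483 = 326 bp
Sorted largest to smallest: 2163, 1701, 1164, 604, 449, 402, 326 bp.

2163, 1701, 1164, 604, 449, 402, 326 bp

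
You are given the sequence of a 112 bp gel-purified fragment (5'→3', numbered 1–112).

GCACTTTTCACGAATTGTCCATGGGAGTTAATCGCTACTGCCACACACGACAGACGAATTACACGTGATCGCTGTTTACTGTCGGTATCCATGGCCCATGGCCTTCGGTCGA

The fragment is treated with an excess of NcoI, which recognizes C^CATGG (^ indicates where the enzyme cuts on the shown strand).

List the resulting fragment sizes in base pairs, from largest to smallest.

NcoI sites (CCATGG) start at positions 19, 89, 96.
NcoI cuts after the first base of each site, so after positions 19, 89, 96.
Linear molecule, 3 cuts → 4 fragments:
  1–19 → 19 bp
  20–89 → 70 bp
  90–96 → 7 bp
  97–112 → 16 bp
Sorted largest to smallest: 70, 19, 16, 7 bp.

70, 19, 16, 7 bp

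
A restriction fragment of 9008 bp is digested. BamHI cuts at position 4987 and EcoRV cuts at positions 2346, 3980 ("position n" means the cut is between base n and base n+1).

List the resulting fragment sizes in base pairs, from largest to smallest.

4021, 2346, 1634, 1007 bp

Combined cut positions (sorted): 2346, 3980, 4987.
Linear molecule, 3 cuts → 4 fragments:
  2346 − 0 = 2346 bp
  3980 − 2346 = 1634 bp
  4987 − 3980 = 1007 bp
  9008 − 4987 = 4021 bp
Sorted largest to smallest: 4021, 2346, 1634, 1007 bp.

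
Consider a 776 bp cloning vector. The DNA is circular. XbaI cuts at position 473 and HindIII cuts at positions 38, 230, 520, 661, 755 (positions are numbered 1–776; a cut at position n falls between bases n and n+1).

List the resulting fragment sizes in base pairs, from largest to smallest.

243, 192, 141, 94, 59, 47 bp

Combined cut positions (sorted): 38, 230, 473, 520, 661, 755.
Circular molecule, 6 cuts → 6 fragments:
  230 − 38 = 192 bp
  473 − 230 = 243 bp
  520 − 473 = 47 bp
  661 − 520 = 141 bp
  755 − 661 = 94 bp
  wrap: 776 − 755 + 38 = 59 bp
Sorted largest to smallest: 243, 192, 141, 94, 59, 47 bp.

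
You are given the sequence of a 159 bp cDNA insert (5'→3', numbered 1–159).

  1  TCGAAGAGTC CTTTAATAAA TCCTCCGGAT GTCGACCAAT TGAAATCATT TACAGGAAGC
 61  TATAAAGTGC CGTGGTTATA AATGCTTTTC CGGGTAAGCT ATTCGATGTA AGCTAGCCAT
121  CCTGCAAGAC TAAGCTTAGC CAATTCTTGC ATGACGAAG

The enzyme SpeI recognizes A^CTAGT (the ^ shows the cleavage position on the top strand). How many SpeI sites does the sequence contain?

0

No occurrence of ACTAGT is present in the sequence.
SpeI does not cut: 0 sites.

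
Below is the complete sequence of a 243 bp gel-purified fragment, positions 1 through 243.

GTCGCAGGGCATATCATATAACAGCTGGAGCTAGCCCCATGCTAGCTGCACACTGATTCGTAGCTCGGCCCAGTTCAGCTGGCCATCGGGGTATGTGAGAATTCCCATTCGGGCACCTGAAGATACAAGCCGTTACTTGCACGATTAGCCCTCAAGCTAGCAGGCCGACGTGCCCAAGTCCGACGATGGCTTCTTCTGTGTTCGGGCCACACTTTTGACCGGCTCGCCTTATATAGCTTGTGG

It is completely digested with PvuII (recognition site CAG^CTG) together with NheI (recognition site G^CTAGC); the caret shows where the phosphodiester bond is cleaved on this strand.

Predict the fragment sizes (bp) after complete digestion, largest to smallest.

87, 78, 37, 24, 11, 6 bp

PvuII sites (CAGCTG) start at positions 22, 76.
PvuII cuts after base 3 of each site, so after positions 24, 78.
NheI sites (GCTAGC) start at positions 30, 41, 156.
NheI cuts after the first base of each site, so after positions 30, 41, 156.
Combined cut positions: 24, 30, 41, 78, 156.
Linear molecule, 5 cuts → 6 fragments:
  1–24 → 24 bp
  25–30 → 6 bp
  31–41 → 11 bp
  42–78 → 37 bp
  79–156 → 78 bp
  157–243 → 87 bp
Sorted largest to smallest: 87, 78, 37, 24, 11, 6 bp.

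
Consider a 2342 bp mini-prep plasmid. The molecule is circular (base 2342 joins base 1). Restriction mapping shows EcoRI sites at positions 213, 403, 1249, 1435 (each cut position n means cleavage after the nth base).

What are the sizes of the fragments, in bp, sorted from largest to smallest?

1120, 846, 190, 186 bp

Circular molecule, 4 cuts → 4 fragments:
  403 − 213 = 190 bp
  1249 − 403 = 846 bp
  1435 − 1249 = 186 bp
  wrap: 2342 − 1435 + 213 = 1120 bp
Sorted largest to smallest: 1120, 846, 190, 186 bp.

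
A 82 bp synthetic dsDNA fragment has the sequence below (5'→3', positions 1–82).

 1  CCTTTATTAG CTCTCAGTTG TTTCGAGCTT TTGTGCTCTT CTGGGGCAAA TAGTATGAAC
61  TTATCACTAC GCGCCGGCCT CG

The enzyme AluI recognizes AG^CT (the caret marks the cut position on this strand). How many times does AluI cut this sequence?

AGCT occurs starting at positions 9, 26.
AluI cuts at 2 sites.

2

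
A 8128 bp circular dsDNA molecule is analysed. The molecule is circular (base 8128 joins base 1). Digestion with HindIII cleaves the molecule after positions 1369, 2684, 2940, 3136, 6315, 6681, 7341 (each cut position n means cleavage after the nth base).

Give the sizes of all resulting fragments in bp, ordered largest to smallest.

Circular molecule, 7 cuts → 7 fragments:
  2684 − 1369 = 1315 bp
  2940 − 2684 = 256 bp
  3136 − 2940 = 196 bp
  6315 − 3136 = 3179 bp
  6681 − 6315 = 366 bp
  7341 − 6681 = 660 bp
  wrap: 8128 − 7341 + 1369 = 2156 bp
Sorted largest to smallest: 3179, 2156, 1315, 660, 366, 256, 196 bp.

3179, 2156, 1315, 660, 366, 256, 196 bp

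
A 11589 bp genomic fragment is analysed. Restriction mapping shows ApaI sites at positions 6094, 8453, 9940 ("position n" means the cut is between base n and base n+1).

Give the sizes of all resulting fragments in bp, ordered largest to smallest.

Linear molecule, 3 cuts → 4 fragments:
  6094 − 0 = 6094 bp
  8453 − 6094 = 2359 bp
  9940 − 8453 = 1487 bp
  11589 − 9940 = 1649 bp
Sorted largest to smallest: 6094, 2359, 1649, 1487 bp.

6094, 2359, 1649, 1487 bp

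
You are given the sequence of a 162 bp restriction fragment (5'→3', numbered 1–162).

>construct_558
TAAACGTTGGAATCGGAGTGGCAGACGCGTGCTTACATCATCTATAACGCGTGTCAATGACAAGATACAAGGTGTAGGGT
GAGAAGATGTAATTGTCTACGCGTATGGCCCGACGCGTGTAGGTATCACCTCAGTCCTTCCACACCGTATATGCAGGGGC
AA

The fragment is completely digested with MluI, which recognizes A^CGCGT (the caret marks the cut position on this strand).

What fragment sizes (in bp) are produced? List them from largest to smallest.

52, 49, 25, 22, 14 bp

MluI sites (ACGCGT) start at positions 25, 47, 99, 113.
MluI cuts after the first base of each site, so after positions 25, 47, 99, 113.
Linear molecule, 4 cuts → 5 fragments:
  1–25 → 25 bp
  26–47 → 22 bp
  48–99 → 52 bp
  100–113 → 14 bp
  114–162 → 49 bp
Sorted largest to smallest: 52, 49, 25, 22, 14 bp.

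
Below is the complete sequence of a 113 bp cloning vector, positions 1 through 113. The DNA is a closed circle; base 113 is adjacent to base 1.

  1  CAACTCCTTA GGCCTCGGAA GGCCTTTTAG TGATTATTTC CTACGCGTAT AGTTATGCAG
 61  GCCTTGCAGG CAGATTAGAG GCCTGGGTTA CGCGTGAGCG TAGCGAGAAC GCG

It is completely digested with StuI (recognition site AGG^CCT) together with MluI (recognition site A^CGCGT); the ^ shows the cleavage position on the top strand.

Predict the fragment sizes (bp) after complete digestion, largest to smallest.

35, 21, 20, 18, 10, 9 bp

StuI sites (AGGCCT) start at positions 10, 20, 59, 79.
StuI cuts after base 3 of each site, so after positions 12, 22, 61, 81.
MluI sites (ACGCGT) start at positions 43, 90.
MluI cuts after the first base of each site, so after positions 43, 90.
Combined cut positions: 12, 22, 43, 61, 81, 90.
Circular molecule, 6 cuts → 6 fragments:
  13–22 → 10 bp
  23–43 → 21 bp
  44–61 → 18 bp
  62–81 → 20 bp
  82–90 → 9 bp
  91–113 then 1–12 → 23 + 12 = 35 bp
Sorted largest to smallest: 35, 21, 20, 18, 10, 9 bp.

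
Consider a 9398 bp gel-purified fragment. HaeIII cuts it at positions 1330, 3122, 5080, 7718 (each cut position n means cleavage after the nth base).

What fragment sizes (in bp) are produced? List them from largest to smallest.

2638, 1958, 1792, 1680, 1330 bp

Linear molecule, 4 cuts → 5 fragments:
  1330 − 0 = 1330 bp
  3122 − 1330 = 1792 bp
  5080 − 3122 = 1958 bp
  7718 − 5080 = 2638 bp
  9398 − 7718 = 1680 bp
Sorted largest to smallest: 2638, 1958, 1792, 1680, 1330 bp.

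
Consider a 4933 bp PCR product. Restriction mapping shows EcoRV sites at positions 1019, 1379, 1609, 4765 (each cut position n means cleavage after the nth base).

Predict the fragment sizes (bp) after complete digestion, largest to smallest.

3156, 1019, 360, 230, 168 bp

Linear molecule, 4 cuts → 5 fragments:
  1019 − 0 = 1019 bp
  1379 − 1019 = 360 bp
  1609 − 1379 = 230 bp
  4765 − 1609 = 3156 bp
  4933 − 4765 = 168 bp
Sorted largest to smallest: 3156, 1019, 360, 230, 168 bp.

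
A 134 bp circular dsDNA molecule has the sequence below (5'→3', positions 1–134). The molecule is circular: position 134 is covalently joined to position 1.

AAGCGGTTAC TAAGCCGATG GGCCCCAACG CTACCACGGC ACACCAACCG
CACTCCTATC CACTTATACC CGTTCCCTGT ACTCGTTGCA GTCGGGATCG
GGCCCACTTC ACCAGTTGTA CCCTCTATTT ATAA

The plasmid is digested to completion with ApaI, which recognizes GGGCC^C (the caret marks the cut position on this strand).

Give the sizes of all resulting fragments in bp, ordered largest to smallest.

80, 54 bp

ApaI sites (GGGCCC) start at positions 20, 100.
ApaI cuts after base 5 of each site (before the last base), so after positions 24, 104.
Circular molecule, 2 cuts → 2 fragments:
  25–104 → 80 bp
  105–134 then 1–24 → 30 + 24 = 54 bp
Sorted largest to smallest: 80, 54 bp.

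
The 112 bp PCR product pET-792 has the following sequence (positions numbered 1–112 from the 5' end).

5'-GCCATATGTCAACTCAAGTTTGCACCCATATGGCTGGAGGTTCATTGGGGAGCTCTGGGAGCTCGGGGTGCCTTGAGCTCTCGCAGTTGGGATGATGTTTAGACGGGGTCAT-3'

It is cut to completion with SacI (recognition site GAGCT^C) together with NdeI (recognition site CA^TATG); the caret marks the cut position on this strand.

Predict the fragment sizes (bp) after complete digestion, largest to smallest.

SacI sites (GAGCTC) start at positions 50, 59, 75.
SacI cuts after base 5 of each site (before the last base), so after positions 54, 63, 79.
NdeI sites (CATATG) start at positions 3, 27.
NdeI cuts after base 2 of each site, so after positions 4, 28.
Combined cut positions: 4, 28, 54, 63, 79.
Linear molecule, 5 cuts → 6 fragments:
  1–4 → 4 bp
  5–28 → 24 bp
  29–54 → 26 bp
  55–63 → 9 bp
  64–79 → 16 bp
  80–112 → 33 bp
Sorted largest to smallest: 33, 26, 24, 16, 9, 4 bp.

33, 26, 24, 16, 9, 4 bp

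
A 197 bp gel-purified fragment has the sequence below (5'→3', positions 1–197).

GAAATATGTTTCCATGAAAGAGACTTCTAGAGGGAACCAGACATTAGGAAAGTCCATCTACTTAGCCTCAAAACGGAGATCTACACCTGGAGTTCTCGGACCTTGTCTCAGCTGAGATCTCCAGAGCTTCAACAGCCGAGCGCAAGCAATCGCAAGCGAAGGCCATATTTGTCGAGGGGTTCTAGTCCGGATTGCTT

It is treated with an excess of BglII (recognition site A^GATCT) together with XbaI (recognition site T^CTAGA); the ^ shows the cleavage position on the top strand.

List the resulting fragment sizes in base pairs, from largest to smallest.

BglII sites (AGATCT) start at positions 77, 115.
BglII cuts after the first base of each site, so after positions 77, 115.
The XbaI site (TCTAGA) starts at position 26.
XbaI cuts after the first base of each site, so after position 26.
Combined cut positions: 26, 77, 115.
Linear molecule, 3 cuts → 4 fragments:
  1–26 → 26 bp
  27–77 → 51 bp
  78–115 → 38 bp
  116–197 → 82 bp
Sorted largest to smallest: 82, 51, 38, 26 bp.

82, 51, 38, 26 bp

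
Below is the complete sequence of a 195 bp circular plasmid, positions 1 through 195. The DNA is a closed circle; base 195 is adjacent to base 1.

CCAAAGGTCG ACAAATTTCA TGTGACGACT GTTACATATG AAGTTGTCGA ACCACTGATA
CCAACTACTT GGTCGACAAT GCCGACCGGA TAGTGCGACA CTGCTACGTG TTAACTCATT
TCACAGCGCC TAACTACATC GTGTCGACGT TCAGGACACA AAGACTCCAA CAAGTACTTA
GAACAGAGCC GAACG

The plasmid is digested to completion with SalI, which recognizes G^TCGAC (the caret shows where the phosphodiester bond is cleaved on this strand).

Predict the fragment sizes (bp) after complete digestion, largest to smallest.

SalI sites (GTCGAC) start at positions 7, 72, 143.
SalI cuts after the first base of each site, so after positions 7, 72, 143.
Circular molecule, 3 cuts → 3 fragments:
  8–72 → 65 bp
  73–143 → 71 bp
  144–195 then 1–7 → 52 + 7 = 59 bp
Sorted largest to smallest: 71, 65, 59 bp.

71, 65, 59 bp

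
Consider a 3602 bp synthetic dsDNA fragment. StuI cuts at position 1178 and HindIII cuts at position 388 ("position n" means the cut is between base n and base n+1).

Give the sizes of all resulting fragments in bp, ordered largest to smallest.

2424, 790, 388 bp

Combined cut positions (sorted): 388, 1178.
Linear molecule, 2 cuts → 3 fragments:
  388 − 0 = 388 bp
  1178 − 388 = 790 bp
  3602 − 1178 = 2424 bp
Sorted largest to smallest: 2424, 790, 388 bp.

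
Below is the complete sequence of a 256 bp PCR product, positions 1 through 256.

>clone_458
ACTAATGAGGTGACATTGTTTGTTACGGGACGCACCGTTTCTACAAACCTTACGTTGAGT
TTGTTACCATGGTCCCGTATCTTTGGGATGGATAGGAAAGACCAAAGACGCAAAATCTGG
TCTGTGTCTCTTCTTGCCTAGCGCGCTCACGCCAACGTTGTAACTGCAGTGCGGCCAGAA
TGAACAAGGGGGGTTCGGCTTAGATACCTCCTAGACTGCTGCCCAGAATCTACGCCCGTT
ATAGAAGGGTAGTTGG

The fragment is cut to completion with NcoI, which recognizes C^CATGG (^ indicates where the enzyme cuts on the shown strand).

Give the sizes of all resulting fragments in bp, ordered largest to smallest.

189, 67 bp

The NcoI site (CCATGG) starts at position 67.
NcoI cuts after the first base of each site, so after position 67.
Linear molecule, 1 cut → 2 fragments:
  1–67 → 67 bp
  68–256 → 189 bp
Sorted largest to smallest: 189, 67 bp.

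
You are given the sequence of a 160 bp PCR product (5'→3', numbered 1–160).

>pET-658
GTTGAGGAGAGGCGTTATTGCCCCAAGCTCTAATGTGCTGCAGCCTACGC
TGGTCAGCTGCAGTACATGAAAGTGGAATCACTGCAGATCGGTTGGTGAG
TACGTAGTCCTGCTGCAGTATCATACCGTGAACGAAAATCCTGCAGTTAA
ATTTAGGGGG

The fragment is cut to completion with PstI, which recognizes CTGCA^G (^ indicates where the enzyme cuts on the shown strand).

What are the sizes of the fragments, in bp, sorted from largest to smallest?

42, 31, 28, 24, 20, 15 bp

PstI sites (CTGCAG) start at positions 38, 58, 82, 113, 141.
PstI cuts after base 5 of each site (before the last base), so after positions 42, 62, 86, 117, 145.
Linear molecule, 5 cuts → 6 fragments:
  1–42 → 42 bp
  43–62 → 20 bp
  63–86 → 24 bp
  87–117 → 31 bp
  118–145 → 28 bp
  146–160 → 15 bp
Sorted largest to smallest: 42, 31, 28, 24, 20, 15 bp.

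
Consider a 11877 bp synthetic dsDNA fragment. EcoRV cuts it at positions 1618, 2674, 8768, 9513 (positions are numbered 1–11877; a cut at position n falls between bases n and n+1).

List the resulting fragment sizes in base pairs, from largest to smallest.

Linear molecule, 4 cuts → 5 fragments:
  1618 − 0 = 1618 bp
  2674 − 1618 = 1056 bp
  8768 − 2674 = 6094 bp
  9513 − 8768 = 745 bp
  11877 − 9513 = 2364 bp
Sorted largest to smallest: 6094, 2364, 1618, 1056, 745 bp.

6094, 2364, 1618, 1056, 745 bp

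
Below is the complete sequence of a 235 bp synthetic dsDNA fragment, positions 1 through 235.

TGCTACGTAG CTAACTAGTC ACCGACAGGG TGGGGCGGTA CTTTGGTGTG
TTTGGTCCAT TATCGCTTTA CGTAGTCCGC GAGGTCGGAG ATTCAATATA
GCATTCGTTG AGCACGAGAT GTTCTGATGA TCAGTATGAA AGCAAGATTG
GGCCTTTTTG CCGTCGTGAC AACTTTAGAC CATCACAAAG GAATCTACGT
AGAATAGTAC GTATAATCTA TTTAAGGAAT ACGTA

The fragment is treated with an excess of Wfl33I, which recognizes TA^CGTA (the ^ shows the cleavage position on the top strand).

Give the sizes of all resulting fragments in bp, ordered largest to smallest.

127, 65, 22, 12, 5, 4 bp

Wfl33I sites (TACGTA) start at positions 4, 69, 196, 208, 230.
Wfl33I cuts after base 2 of each site, so after positions 5, 70, 197, 209, 231.
Linear molecule, 5 cuts → 6 fragments:
  1–5 → 5 bp
  6–70 → 65 bp
  71–197 → 127 bp
  198–209 → 12 bp
  210–231 → 22 bp
  232–235 → 4 bp
Sorted largest to smallest: 127, 65, 22, 12, 5, 4 bp.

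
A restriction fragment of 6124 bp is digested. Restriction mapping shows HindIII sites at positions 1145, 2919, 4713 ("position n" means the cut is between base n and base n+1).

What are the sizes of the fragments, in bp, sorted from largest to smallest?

Linear molecule, 3 cuts → 4 fragments:
  1145 − 0 = 1145 bp
  2919 − 1145 = 1774 bp
  4713 − 2919 = 1794 bp
  6124 − 4713 = 1411 bp
Sorted largest to smallest: 1794, 1774, 1411, 1145 bp.

1794, 1774, 1411, 1145 bp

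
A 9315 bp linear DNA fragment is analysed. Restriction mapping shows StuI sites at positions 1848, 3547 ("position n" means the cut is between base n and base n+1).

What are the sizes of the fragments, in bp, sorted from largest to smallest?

5768, 1848, 1699 bp

Linear molecule, 2 cuts → 3 fragments:
  1848 − 0 = 1848 bp
  3547 − 1848 = 1699 bp
  9315 − 3547 = 5768 bp
Sorted largest to smallest: 5768, 1848, 1699 bp.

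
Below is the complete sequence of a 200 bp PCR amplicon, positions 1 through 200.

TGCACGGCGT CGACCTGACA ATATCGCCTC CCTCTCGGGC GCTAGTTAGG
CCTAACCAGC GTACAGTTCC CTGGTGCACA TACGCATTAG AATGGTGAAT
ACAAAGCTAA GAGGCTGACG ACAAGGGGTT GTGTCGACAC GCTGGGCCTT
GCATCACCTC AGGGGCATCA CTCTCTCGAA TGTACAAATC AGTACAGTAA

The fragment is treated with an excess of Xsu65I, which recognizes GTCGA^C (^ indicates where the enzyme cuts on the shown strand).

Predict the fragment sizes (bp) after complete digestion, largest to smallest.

Xsu65I sites (GTCGAC) start at positions 9, 133.
Xsu65I cuts after base 5 of each site (before the last base), so after positions 13, 137.
Linear molecule, 2 cuts → 3 fragments:
  1–13 → 13 bp
  14–137 → 124 bp
  138–200 → 63 bp
Sorted largest to smallest: 124, 63, 13 bp.

124, 63, 13 bp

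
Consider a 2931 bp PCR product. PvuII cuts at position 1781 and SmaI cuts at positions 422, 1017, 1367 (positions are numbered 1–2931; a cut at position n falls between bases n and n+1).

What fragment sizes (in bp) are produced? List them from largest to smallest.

Combined cut positions (sorted): 422, 1017, 1367, 1781.
Linear molecule, 4 cuts → 5 fragments:
  422 − 0 = 422 bp
  1017 − 422 = 595 bp
  1367 − 1017 = 350 bp
  1781 − 1367 = 414 bp
  2931 − 1781 = 1150 bp
Sorted largest to smallest: 1150, 595, 422, 414, 350 bp.

1150, 595, 422, 414, 350 bp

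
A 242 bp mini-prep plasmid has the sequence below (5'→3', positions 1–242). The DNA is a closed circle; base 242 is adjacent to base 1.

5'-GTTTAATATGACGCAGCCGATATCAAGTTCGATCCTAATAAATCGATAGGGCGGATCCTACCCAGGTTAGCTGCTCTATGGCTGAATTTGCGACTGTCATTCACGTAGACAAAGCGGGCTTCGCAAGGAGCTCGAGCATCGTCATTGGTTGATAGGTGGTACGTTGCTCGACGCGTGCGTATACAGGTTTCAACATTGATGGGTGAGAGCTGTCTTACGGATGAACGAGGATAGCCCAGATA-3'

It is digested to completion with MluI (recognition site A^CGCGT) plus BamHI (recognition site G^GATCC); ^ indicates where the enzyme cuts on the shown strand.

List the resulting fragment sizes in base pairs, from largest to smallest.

The MluI site (ACGCGT) starts at position 171.
MluI cuts after the first base of each site, so after position 171.
The BamHI site (GGATCC) starts at position 53.
BamHI cuts after the first base of each site, so after position 53.
Combined cut positions: 53, 171.
Circular molecule, 2 cuts → 2 fragments:
  54–171 → 118 bp
  172–242 then 1–53 → 71 + 53 = 124 bp
Sorted largest to smallest: 124, 118 bp.

124, 118 bp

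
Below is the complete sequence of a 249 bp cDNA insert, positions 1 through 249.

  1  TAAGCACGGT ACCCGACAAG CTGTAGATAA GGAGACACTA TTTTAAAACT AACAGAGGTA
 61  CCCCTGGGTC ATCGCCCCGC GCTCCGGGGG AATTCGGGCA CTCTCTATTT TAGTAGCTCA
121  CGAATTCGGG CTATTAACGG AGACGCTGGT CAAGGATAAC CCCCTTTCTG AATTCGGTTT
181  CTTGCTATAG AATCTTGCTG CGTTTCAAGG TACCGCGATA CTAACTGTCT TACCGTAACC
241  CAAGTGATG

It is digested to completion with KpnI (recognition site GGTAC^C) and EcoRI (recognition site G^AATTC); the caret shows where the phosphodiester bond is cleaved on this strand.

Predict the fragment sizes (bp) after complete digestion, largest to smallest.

KpnI sites (GGTACC) start at positions 8, 57, 209.
KpnI cuts after base 5 of each site (before the last base), so after positions 12, 61, 213.
EcoRI sites (GAATTC) start at positions 90, 122, 170.
EcoRI cuts after the first base of each site, so after positions 90, 122, 170.
Combined cut positions: 12, 61, 90, 122, 170, 213.
Linear molecule, 6 cuts → 7 fragments:
  1–12 → 12 bp
  13–61 → 49 bp
  62–90 → 29 bp
  91–122 → 32 bp
  123–170 → 48 bp
  171–213 → 43 bp
  214–249 → 36 bp
Sorted largest to smallest: 49, 48, 43, 36, 32, 29, 12 bp.

49, 48, 43, 36, 32, 29, 12 bp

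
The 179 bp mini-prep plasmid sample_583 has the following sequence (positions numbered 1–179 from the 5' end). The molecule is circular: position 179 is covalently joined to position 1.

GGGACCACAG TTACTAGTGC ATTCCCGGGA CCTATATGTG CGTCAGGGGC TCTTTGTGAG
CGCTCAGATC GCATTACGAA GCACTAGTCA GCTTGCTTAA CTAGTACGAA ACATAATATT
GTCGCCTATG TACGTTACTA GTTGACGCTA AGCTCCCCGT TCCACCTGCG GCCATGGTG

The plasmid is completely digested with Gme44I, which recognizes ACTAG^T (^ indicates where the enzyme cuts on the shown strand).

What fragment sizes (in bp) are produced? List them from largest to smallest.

70, 55, 37, 17 bp

Gme44I sites (ACTAGT) start at positions 13, 83, 100, 137.
Gme44I cuts after base 5 of each site (before the last base), so after positions 17, 87, 104, 141.
Circular molecule, 4 cuts → 4 fragments:
  18–87 → 70 bp
  88–104 → 17 bp
  105–141 → 37 bp
  142–179 then 1–17 → 38 + 17 = 55 bp
Sorted largest to smallest: 70, 55, 37, 17 bp.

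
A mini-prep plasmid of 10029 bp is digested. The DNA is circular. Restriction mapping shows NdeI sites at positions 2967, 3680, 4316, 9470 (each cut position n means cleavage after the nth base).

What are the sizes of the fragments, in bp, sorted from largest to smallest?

Circular molecule, 4 cuts → 4 fragments:
  3680 − 2967 = 713 bp
  4316 − 3680 = 636 bp
  9470 − 4316 = 5154 bp
  wrap: 10029 − 9470 + 2967 = 3526 bp
Sorted largest to smallest: 5154, 3526, 713, 636 bp.

5154, 3526, 713, 636 bp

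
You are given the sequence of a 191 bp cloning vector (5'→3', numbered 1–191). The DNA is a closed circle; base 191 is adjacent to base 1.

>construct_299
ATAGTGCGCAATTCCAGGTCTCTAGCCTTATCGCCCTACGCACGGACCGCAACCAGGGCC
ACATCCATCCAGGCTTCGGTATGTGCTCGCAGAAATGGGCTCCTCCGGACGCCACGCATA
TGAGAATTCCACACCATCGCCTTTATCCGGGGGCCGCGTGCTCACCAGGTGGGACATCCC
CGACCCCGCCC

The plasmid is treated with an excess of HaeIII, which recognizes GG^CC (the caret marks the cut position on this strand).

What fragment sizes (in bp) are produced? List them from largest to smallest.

96, 95 bp

HaeIII sites (GGCC) start at positions 57, 152.
HaeIII cuts after base 2 of each site, so after positions 58, 153.
Circular molecule, 2 cuts → 2 fragments:
  59–153 → 95 bp
  154–191 then 1–58 → 38 + 58 = 96 bp
Sorted largest to smallest: 96, 95 bp.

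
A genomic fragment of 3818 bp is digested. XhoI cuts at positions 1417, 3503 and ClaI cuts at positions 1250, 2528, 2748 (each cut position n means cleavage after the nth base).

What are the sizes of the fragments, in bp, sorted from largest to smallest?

1250, 1111, 755, 315, 220, 167 bp

Combined cut positions (sorted): 1250, 1417, 2528, 2748, 3503.
Linear molecule, 5 cuts → 6 fragments:
  1250 − 0 = 1250 bp
  1417 − 1250 = 167 bp
  2528 − 1417 = 1111 bp
  2748 − 2528 = 220 bp
  3503 − 2748 = 755 bp
  3818 − 3503 = 315 bp
Sorted largest to smallest: 1250, 1111, 755, 315, 220, 167 bp.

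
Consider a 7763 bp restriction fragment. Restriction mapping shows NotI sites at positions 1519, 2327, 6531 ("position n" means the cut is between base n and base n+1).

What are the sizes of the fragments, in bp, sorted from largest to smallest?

Linear molecule, 3 cuts → 4 fragments:
  1519 − 0 = 1519 bp
  2327 − 1519 = 808 bp
  6531 − 2327 = 4204 bp
  7763 − 6531 = 1232 bp
Sorted largest to smallest: 4204, 1519, 1232, 808 bp.

4204, 1519, 1232, 808 bp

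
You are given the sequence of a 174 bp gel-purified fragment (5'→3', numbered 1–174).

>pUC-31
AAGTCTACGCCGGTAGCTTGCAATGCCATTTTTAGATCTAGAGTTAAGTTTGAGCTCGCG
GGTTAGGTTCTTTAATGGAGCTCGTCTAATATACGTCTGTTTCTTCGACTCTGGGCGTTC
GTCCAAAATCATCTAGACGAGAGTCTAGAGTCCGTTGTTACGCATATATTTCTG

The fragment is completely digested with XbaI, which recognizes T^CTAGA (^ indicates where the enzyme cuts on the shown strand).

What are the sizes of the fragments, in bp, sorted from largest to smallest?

XbaI sites (TCTAGA) start at positions 37, 132, 144.
XbaI cuts after the first base of each site, so after positions 37, 132, 144.
Linear molecule, 3 cuts → 4 fragments:
  1–37 → 37 bp
  38–132 → 95 bp
  133–144 → 12 bp
  145–174 → 30 bp
Sorted largest to smallest: 95, 37, 30, 12 bp.

95, 37, 30, 12 bp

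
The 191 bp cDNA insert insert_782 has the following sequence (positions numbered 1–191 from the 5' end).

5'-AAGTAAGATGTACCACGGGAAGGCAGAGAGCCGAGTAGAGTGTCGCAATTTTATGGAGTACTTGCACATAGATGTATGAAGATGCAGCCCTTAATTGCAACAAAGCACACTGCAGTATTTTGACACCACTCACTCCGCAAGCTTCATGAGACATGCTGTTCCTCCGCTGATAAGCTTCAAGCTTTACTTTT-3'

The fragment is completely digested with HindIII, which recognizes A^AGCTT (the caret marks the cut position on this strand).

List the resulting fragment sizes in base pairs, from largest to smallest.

139, 33, 12, 7 bp

HindIII sites (AAGCTT) start at positions 139, 172, 179.
HindIII cuts after the first base of each site, so after positions 139, 172, 179.
Linear molecule, 3 cuts → 4 fragments:
  1–139 → 139 bp
  140–172 → 33 bp
  173–179 → 7 bp
  180–191 → 12 bp
Sorted largest to smallest: 139, 33, 12, 7 bp.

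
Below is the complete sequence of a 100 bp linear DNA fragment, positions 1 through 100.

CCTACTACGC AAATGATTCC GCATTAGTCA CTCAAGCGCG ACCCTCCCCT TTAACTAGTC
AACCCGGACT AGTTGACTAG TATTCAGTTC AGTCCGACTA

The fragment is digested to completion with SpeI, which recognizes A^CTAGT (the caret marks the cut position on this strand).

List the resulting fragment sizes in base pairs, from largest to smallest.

SpeI sites (ACTAGT) start at positions 54, 68, 76.
SpeI cuts after the first base of each site, so after positions 54, 68, 76.
Linear molecule, 3 cuts → 4 fragments:
  1–54 → 54 bp
  55–68 → 14 bp
  69–76 → 8 bp
  77–100 → 24 bp
Sorted largest to smallest: 54, 24, 14, 8 bp.

54, 24, 14, 8 bp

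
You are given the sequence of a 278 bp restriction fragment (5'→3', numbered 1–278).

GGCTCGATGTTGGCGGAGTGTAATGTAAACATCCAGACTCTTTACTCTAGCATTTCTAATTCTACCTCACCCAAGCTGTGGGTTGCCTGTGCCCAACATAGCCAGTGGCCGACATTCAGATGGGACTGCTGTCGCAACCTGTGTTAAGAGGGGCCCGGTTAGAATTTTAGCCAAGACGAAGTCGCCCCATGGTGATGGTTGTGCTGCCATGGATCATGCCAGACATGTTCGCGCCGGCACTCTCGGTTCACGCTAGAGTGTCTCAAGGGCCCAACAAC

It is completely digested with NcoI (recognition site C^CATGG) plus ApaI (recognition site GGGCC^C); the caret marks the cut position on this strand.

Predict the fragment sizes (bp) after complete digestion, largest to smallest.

155, 64, 32, 20, 7 bp

NcoI sites (CCATGG) start at positions 187, 207.
NcoI cuts after the first base of each site, so after positions 187, 207.
ApaI sites (GGGCCC) start at positions 151, 267.
ApaI cuts after base 5 of each site (before the last base), so after positions 155, 271.
Combined cut positions: 155, 187, 207, 271.
Linear molecule, 4 cuts → 5 fragments:
  1–155 → 155 bp
  156–187 → 32 bp
  188–207 → 20 bp
  208–271 → 64 bp
  272–278 → 7 bp
Sorted largest to smallest: 155, 64, 32, 20, 7 bp.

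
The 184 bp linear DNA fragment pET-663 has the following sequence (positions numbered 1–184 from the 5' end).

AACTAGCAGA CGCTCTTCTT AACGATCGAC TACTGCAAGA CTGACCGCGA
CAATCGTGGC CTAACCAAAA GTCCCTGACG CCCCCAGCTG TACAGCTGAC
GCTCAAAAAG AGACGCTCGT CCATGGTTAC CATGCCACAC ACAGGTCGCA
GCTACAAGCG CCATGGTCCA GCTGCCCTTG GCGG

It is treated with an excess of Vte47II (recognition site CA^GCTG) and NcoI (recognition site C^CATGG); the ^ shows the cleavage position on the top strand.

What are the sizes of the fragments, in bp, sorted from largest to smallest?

86, 40, 27, 14, 9, 8 bp

Vte47II sites (CAGCTG) start at positions 85, 93, 169.
Vte47II cuts after base 2 of each site, so after positions 86, 94, 170.
NcoI sites (CCATGG) start at positions 121, 161.
NcoI cuts after the first base of each site, so after positions 121, 161.
Combined cut positions: 86, 94, 121, 161, 170.
Linear molecule, 5 cuts → 6 fragments:
  1–86 → 86 bp
  87–94 → 8 bp
  95–121 → 27 bp
  122–161 → 40 bp
  162–170 → 9 bp
  171–184 → 14 bp
Sorted largest to smallest: 86, 40, 27, 14, 9, 8 bp.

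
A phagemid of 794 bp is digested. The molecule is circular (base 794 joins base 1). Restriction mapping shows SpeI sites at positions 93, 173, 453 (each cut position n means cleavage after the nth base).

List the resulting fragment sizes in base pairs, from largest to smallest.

434, 280, 80 bp

Circular molecule, 3 cuts → 3 fragments:
  173 − 93 = 80 bp
  453 − 173 = 280 bp
  wrap: 794 − 453 + 93 = 434 bp
Sorted largest to smallest: 434, 280, 80 bp.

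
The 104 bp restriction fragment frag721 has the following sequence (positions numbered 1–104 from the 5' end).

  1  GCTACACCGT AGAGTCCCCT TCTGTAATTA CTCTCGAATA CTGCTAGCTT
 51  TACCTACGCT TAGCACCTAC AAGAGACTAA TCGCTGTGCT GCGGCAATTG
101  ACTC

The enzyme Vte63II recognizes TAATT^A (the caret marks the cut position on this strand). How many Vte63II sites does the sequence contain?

TAATTA occurs starting at position 25.
Vte63II cuts at 1 site.

1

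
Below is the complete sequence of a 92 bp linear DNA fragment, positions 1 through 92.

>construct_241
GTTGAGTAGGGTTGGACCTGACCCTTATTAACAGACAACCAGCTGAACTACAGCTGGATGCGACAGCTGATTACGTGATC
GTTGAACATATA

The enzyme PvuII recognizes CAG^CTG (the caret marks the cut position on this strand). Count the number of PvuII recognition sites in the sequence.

CAGCTG occurs starting at positions 40, 51, 64.
PvuII cuts at 3 sites.

3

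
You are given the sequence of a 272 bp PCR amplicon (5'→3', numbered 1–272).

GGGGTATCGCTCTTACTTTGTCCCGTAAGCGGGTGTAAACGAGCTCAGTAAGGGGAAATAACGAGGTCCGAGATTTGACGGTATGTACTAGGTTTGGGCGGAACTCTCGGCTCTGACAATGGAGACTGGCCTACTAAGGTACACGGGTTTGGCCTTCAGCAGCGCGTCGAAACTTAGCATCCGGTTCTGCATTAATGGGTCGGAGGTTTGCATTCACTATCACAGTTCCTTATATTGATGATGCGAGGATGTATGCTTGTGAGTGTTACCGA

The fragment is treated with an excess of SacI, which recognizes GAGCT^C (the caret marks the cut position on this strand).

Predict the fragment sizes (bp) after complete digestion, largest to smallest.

The SacI site (GAGCTC) starts at position 41.
SacI cuts after base 5 of each site (before the last base), so after position 45.
Linear molecule, 1 cut → 2 fragments:
  1–45 → 45 bp
  46–272 → 227 bp
Sorted largest to smallest: 227, 45 bp.

227, 45 bp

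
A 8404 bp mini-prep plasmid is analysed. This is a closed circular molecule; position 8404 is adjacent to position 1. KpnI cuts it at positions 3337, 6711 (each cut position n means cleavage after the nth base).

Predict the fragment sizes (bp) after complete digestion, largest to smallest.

5030, 3374 bp

Circular molecule, 2 cuts → 2 fragments:
  6711 − 3337 = 3374 bp
  wrap: 8404 − 6711 + 3337 = 5030 bp
Sorted largest to smallest: 5030, 3374 bp.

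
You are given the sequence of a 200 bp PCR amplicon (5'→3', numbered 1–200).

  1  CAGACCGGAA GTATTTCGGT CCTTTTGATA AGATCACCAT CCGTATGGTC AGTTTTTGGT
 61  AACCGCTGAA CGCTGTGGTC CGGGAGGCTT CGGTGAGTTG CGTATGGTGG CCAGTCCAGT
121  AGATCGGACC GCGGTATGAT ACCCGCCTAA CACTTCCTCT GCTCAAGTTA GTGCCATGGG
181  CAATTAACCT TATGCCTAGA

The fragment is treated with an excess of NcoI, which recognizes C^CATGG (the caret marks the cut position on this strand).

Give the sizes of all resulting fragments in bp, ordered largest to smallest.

174, 26 bp

The NcoI site (CCATGG) starts at position 174.
NcoI cuts after the first base of each site, so after position 174.
Linear molecule, 1 cut → 2 fragments:
  1–174 → 174 bp
  175–200 → 26 bp
Sorted largest to smallest: 174, 26 bp.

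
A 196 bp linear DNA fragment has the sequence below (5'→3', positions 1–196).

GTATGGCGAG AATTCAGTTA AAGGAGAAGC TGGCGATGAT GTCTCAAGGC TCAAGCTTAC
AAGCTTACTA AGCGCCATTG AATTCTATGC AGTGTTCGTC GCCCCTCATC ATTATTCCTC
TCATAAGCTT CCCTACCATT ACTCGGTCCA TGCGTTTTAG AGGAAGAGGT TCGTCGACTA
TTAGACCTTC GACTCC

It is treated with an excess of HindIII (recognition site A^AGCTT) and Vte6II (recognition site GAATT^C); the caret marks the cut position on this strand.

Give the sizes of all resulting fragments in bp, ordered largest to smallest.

HindIII sites (AAGCTT) start at positions 53, 61, 125.
HindIII cuts after the first base of each site, so after positions 53, 61, 125.
Vte6II sites (GAATTC) start at positions 10, 80.
Vte6II cuts after base 5 of each site (before the last base), so after positions 14, 84.
Combined cut positions: 14, 53, 61, 84, 125.
Linear molecule, 5 cuts → 6 fragments:
  1–14 → 14 bp
  15–53 → 39 bp
  54–61 → 8 bp
  62–84 → 23 bp
  85–125 → 41 bp
  126–196 → 71 bp
Sorted largest to smallest: 71, 41, 39, 23, 14, 8 bp.

71, 41, 39, 23, 14, 8 bp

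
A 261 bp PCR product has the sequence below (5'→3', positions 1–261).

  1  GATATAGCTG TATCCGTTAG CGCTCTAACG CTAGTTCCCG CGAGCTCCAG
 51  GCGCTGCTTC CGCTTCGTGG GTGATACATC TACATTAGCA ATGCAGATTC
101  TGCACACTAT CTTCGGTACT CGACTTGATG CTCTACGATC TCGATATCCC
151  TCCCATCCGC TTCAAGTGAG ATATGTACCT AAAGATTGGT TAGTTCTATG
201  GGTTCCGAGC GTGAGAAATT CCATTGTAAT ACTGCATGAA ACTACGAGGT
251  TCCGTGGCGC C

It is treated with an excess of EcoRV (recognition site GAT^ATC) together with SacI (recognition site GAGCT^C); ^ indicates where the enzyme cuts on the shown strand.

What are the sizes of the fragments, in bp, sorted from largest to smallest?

116, 99, 46 bp

The EcoRV site (GATATC) starts at position 143.
EcoRV cuts after base 3 of each site, so after position 145.
The SacI site (GAGCTC) starts at position 42.
SacI cuts after base 5 of each site (before the last base), so after position 46.
Combined cut positions: 46, 145.
Linear molecule, 2 cuts → 3 fragments:
  1–46 → 46 bp
  47–145 → 99 bp
  146–261 → 116 bp
Sorted largest to smallest: 116, 99, 46 bp.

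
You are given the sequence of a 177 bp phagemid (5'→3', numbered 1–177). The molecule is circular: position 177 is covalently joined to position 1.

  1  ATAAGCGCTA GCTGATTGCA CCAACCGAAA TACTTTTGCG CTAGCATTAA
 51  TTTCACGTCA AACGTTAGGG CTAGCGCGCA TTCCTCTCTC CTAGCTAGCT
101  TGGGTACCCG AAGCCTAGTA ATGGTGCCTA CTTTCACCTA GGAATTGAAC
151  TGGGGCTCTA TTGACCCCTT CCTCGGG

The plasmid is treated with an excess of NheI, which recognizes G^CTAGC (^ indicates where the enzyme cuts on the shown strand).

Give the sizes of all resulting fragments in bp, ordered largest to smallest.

NheI sites (GCTAGC) start at positions 7, 40, 70, 94.
NheI cuts after the first base of each site, so after positions 7, 40, 70, 94.
Circular molecule, 4 cuts → 4 fragments:
  8–40 → 33 bp
  41–70 → 30 bp
  71–94 → 24 bp
  95–177 then 1–7 → 83 + 7 = 90 bp
Sorted largest to smallest: 90, 33, 30, 24 bp.

90, 33, 30, 24 bp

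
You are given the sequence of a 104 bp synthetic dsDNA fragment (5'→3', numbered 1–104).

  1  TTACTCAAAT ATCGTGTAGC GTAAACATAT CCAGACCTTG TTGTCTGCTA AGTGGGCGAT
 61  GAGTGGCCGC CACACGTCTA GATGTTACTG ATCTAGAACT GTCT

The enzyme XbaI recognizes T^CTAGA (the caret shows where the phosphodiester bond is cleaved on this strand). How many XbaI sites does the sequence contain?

TCTAGA occurs starting at positions 77, 92.
XbaI cuts at 2 sites.

2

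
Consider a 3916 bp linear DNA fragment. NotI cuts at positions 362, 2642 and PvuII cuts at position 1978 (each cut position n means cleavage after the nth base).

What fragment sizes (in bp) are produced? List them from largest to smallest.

Combined cut positions (sorted): 362, 1978, 2642.
Linear molecule, 3 cuts → 4 fragments:
  362 − 0 = 362 bp
  1978 − 362 = 1616 bp
  2642 − 1978 = 664 bp
  3916 − 2642 = 1274 bp
Sorted largest to smallest: 1616, 1274, 664, 362 bp.

1616, 1274, 664, 362 bp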